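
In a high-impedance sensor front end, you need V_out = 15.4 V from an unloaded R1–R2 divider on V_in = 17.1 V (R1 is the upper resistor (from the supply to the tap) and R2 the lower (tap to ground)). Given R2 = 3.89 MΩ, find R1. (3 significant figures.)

R1 ≈ 0.429 MΩ

The divider ratio is R2/(R1+R2) = 15.4/17.1 = 0.9006.
R1 = R2·(1/k − 1) = 3.89 × 0.1104 = 0.4294 MΩ.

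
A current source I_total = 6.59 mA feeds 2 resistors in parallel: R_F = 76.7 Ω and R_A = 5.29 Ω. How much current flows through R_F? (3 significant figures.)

I ≈ 0.425 mA

With just two branches, the current splits inversely with resistance.
So I = 6.59 × 5.29/81.99 = 0.4252 mA.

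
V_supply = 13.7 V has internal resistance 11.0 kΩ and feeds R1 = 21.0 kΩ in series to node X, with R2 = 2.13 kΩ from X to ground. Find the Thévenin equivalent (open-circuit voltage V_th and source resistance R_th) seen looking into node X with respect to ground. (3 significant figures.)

V_th ≈ 0.855 V, R_th ≈ 2.00 kΩ

R1' = 11.0 + 21.0 = 32.00 kΩ (source resistance + R1).
Open-circuit (no load on X): V_th = V_supply · R2/(R1' + R2) = 13.7 × 2.13/(32.00 + 2.13) = 0.8550 V.
Zeroing V_supply shorts the top of R1' to ground, so R_th = R1' ‖ R2 = 1.997 kΩ.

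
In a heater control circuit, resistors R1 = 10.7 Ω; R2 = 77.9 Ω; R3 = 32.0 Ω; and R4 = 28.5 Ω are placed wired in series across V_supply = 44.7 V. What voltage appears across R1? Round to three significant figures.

V ≈ 3.21 V

Total series resistance ΣR = 10.7 + 77.9 + 32.0 + 28.5 = 149.1 Ω.
V = V_supply · R/ΣR = 44.7 × 0.07176 = 3.208 V.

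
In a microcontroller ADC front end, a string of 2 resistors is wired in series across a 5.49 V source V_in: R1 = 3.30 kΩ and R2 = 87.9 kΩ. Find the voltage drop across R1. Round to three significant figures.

Series total: ΣR = 3.30 + 87.9 = 91.20 kΩ.
By the voltage-divider rule, V = 5.49 × 3.300/91.20 = 0.1987 V.

V ≈ 0.199 V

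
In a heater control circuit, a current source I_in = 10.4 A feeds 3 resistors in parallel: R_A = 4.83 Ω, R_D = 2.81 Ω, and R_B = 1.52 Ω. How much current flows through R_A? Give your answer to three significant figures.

I ≈ 1.76 A

Conductances: ΣG = 1/4.83 + 1/2.81 + 1/1.52 = 1.221 (1/Ω).
By the current-divider rule, I = I_in · G_k/ΣG = 10.4 × 0.1696 = 1.764 A.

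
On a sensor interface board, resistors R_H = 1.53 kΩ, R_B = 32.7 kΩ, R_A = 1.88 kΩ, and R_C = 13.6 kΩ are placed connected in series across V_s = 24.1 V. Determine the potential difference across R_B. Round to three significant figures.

Total series resistance ΣR = 1.53 + 32.7 + 1.88 + 13.6 = 49.71 kΩ.
Voltage divider: V = V_s · (32.70 / 49.71) = 24.1 × 0.6578 = 15.85 V.

V ≈ 15.9 V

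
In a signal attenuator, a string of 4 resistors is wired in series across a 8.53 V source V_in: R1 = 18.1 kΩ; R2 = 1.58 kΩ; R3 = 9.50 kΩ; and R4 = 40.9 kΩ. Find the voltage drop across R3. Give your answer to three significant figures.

Series total: ΣR = 18.1 + 1.58 + 9.50 + 40.9 = 70.08 kΩ.
Voltage divider: V = V_in · (9.500 / 70.08) = 8.53 × 0.1356 = 1.156 V.

V ≈ 1.16 V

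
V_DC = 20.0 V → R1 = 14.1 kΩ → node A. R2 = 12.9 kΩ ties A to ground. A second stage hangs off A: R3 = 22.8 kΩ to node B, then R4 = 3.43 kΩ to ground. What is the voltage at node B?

The second stage (R3 + R4 = 26.23 kΩ) loads node A in parallel with R2.
R2 ‖ (R3+R4) = 8.647 kΩ.
V_A = 20.0 × 8.647/(14.1 + 8.647) = 7.603 V.
V_B = V_A × 0.1308 = 0.9942 V.

V_B ≈ 0.994 V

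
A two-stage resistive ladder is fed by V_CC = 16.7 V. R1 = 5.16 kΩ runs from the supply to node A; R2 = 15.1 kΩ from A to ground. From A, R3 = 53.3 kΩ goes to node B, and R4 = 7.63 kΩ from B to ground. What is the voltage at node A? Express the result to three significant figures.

V_A ≈ 11.7 V

Looking into the second stage from A: R3 + R4 = 60.93 kΩ appears in parallel with R2.
R2 ‖ (R3+R4) = 12.10 kΩ.
So V_A = 16.7 × 0.7011 = 11.71 V.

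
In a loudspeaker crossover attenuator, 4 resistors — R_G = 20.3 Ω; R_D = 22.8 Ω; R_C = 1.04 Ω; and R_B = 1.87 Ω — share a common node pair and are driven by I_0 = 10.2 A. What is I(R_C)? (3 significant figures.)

Total conductance ΣG = 1/20.3 + 1/22.8 + 1/1.04 + 1/1.87 = 1.589 (units of 1/Ω).
Current divider: I(R_C) = I_0 · G_k/ΣG = 10.2 × (0.9615/1.589) = 10.2 × 0.6050 = 6.171 A.

I ≈ 6.17 A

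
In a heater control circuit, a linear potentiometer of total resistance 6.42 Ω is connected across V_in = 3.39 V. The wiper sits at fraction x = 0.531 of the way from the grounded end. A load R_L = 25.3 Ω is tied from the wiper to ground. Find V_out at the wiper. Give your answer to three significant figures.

Split the track: R_lower = x·R_p = 3.409 Ω, R_upper = (1−x)·R_p = 3.011 Ω.
(x·R_p) ‖ R_L = 3.004 Ω.
Loaded-divider output: V_out = 3.39 × 0.4994 = 1.693 V.
(Unloaded: V_out = x·V_in = 1.80 V.)

V_out ≈ 1.69 V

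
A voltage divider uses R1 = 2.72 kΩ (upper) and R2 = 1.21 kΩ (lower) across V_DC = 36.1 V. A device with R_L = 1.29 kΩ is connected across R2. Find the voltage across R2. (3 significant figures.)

The load sits in parallel with R2, giving an effective lower resistance R2' = R2·R_L/(R2+R_L) = 0.6244 kΩ.
Then V_out = V_DC · R2'/(R1 + R2') = 36.1 × 0.6244/3.344 = 6.740 V.

V_out ≈ 6.74 V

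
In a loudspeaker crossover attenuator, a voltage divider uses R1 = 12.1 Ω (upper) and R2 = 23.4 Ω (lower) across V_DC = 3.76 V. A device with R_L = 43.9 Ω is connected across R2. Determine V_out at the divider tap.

V_out ≈ 2.10 V

First combine the lower leg with the load: R2 ‖ R_L = 15.26 Ω.
Then V_out = V_DC · R2'/(R1 + R2') = 3.76 × 15.26/27.36 = 2.097 V.
(Unloaded it would be 2.48 V; the load pulls it down.)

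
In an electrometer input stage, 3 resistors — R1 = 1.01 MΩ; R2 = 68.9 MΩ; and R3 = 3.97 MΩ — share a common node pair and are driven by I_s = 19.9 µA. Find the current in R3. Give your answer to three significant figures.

Total conductance ΣG = 1/1.01 + 1/68.9 + 1/3.97 = 1.257 (units of 1/MΩ).
By the current-divider rule, I = I_s · G_k/ΣG = 19.9 × 0.2005 = 3.989 µA.

I ≈ 3.99 µA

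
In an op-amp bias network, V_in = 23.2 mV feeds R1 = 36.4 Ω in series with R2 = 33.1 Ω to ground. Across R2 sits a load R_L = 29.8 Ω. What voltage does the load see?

R2 ‖ R_L = (33.1 × 29.8)/(33.1 + 29.8) = 15.68 Ω.
Voltage divider with the loaded lower leg: V_out = 23.2 × 15.68/(36.4 + 15.68) = 23.2 × 0.3011 = 6.985 mV.
(Unloaded it would be 11.0 mV; the load pulls it down.)

V_out ≈ 6.99 mV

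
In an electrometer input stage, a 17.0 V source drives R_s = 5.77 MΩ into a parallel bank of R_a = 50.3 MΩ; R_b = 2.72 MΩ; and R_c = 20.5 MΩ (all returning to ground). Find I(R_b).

Equivalent of the parallel group: R_p = 2.292 MΩ.
V_A by voltage divider: V_A = 17.0 × 2.292/(5.77 + 2.292) = 4.833 V.
Branch current I = V_A/R_b = 4.833/2.72 = 1.777 µA.

I ≈ 1.78 µA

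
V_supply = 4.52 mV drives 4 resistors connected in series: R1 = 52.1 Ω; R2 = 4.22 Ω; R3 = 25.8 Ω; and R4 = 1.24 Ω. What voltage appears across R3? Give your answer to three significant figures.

Series total: ΣR = 52.1 + 4.22 + 25.8 + 1.24 = 83.36 Ω.
Voltage divider: V = V_supply · (25.80 / 83.36) = 4.52 × 0.3095 = 1.399 mV.

V ≈ 1.40 mV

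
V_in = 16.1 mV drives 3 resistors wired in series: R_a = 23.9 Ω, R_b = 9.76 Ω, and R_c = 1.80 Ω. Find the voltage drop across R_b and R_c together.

Total series resistance ΣR = 23.9 + 9.76 + 1.80 = 35.46 Ω.
R_{R_b..R_c} = 9.76 + 1.80 = 11.56 Ω.
Voltage divider: V = V_in · (11.56 / 35.46) = 16.1 × 0.3260 = 5.249 mV.

V ≈ 5.25 mV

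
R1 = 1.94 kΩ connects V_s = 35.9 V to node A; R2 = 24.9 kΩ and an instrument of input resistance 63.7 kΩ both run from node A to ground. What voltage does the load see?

First combine the lower leg with the load: R2 ‖ R_L = 17.90 kΩ.
Voltage divider with the loaded lower leg: V_out = 35.9 × 17.90/(1.94 + 17.90) = 35.9 × 0.9022 = 32.39 V.

V_out ≈ 32.4 V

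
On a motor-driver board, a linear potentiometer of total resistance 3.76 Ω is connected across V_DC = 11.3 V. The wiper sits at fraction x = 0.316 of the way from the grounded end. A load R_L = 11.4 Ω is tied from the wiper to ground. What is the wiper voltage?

Lower segment x·R_p = 1.188 Ω; upper segment (1−x)·R_p = 2.572 Ω.
R_L loads the lower segment: effective lower R = 1.076 Ω.
Then V_out = V_DC · 1.076/(2.572 + 1.076) = 3.333 V.
(Unloaded: V_out = x·V_DC = 3.57 V.)

V_out ≈ 3.33 V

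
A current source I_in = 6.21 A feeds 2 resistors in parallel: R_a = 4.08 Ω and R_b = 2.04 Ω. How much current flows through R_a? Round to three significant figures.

For two parallel branches, I_k = I_in · (other R)/(sum of R).
So I = 6.21 × 2.04/6.120 = 2.070 A.

I ≈ 2.07 A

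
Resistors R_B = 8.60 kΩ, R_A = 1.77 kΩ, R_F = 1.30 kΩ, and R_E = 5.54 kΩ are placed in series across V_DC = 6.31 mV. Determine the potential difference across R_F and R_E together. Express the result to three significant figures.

Series total: ΣR = 8.60 + 1.77 + 1.30 + 5.54 = 17.21 kΩ.
R_{R_F..R_E} = 1.30 + 5.54 = 6.840 kΩ.
By the voltage-divider rule, V = 6.31 × 6.840/17.21 = 2.508 mV.

V ≈ 2.51 mV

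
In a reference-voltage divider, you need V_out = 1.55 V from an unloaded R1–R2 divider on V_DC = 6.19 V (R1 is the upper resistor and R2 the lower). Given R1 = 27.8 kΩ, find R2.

R2 ≈ 9.29 kΩ

V_out/V_DC = R2/(R1+R2) = 0.2504.
So R2 = R1 · V_out/(V_DC − V_out) = 27.8 × 1.55/(6.19 − 1.55) = 27.8 × 0.3341 = 9.287 kΩ.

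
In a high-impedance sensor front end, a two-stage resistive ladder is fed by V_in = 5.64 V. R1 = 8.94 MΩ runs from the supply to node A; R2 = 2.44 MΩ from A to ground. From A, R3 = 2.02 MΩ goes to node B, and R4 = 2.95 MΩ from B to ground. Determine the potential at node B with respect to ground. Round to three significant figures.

V_B ≈ 0.518 V

The second stage (R3 + R4 = 4.970 MΩ) loads node A in parallel with R2.
R2 ‖ (R3+R4) = 1.637 MΩ.
V_A = 5.64 × 1.637/(8.94 + 1.637) = 0.8727 V.
Then the unloaded second divider: V_B = V_A × R4/(R3+R4) = 0.8727 × 0.5936 = 0.5180 V.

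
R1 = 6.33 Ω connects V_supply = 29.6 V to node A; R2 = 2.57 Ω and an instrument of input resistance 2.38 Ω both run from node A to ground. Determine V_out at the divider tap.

V_out ≈ 4.83 V

R2 ‖ R_L = (2.57 × 2.38)/(2.57 + 2.38) = 1.236 Ω.
Voltage divider with the loaded lower leg: V_out = 29.6 × 1.236/(6.33 + 1.236) = 29.6 × 0.1633 = 4.834 V.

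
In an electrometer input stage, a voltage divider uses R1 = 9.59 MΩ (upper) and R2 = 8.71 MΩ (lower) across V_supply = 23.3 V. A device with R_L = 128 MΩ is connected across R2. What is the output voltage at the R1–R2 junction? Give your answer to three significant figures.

R2 ‖ R_L = (8.71 × 128)/(8.71 + 128) = 8.155 MΩ.
Now apply the divider: V_out = 23.3 × 0.4596 = 10.71 V.
(Unloaded it would be 11.1 V; the load pulls it down.)

V_out ≈ 10.7 V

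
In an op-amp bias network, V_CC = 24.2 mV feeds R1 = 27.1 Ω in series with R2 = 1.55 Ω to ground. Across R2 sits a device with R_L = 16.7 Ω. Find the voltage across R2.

V_out ≈ 1.20 mV

First combine the lower leg with the load: R2 ‖ R_L = 1.418 Ω.
Then V_out = V_CC · R2'/(R1 + R2') = 24.2 × 1.418/28.52 = 1.204 mV.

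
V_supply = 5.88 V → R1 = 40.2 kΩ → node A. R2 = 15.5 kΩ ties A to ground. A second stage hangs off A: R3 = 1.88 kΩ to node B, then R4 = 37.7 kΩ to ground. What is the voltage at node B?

V_B ≈ 1.22 V

Node A sees R2 in parallel with the series input of stage 2, R3 + R4 = 39.58 kΩ.
R2 ‖ (R3+R4) = 11.14 kΩ.
First divider: V_A = V_supply · 11.14/(40.2 + 11.14) = 1.276 V.
Then the unloaded second divider: V_B = V_A × R4/(R3+R4) = 1.276 × 0.9525 = 1.215 V.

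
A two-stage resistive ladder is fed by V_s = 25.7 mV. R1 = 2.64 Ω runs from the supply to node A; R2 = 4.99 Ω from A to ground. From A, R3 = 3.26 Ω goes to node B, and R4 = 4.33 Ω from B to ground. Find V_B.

The second stage (R3 + R4 = 7.590 Ω) loads node A in parallel with R2.
Effective lower resistance at A: R2 ‖ 7.590 = 3.011 Ω.
V_A = 25.7 × 3.011/(2.64 + 3.011) = 13.69 mV.
Stage 2 is unloaded, so V_B = V_A · R4/(R3+R4) = 13.69 × 4.33/7.590 = 7.812 mV.

V_B ≈ 7.81 mV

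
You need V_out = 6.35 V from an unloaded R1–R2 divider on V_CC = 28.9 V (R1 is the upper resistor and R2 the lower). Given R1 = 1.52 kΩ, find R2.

R2 ≈ 0.428 kΩ

V_out/V_CC = R2/(R1+R2) = 0.2197.
R2 = R1 · 0.2197/(1 − 0.2197) = 0.4280 kΩ.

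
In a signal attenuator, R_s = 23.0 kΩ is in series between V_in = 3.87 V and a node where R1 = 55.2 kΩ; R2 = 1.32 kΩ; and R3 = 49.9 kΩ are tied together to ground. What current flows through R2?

I ≈ 0.152 mA

Combine the parallel branches: R_p = (1/55.2 + 1/1.32 + 1/49.9)⁻¹ = 1.257 kΩ.
V_A = 3.87 × 1.257/24.26 = 0.2005 V.
Branch current I = V_A/R2 = 0.2005/1.32 = 0.1519 mA.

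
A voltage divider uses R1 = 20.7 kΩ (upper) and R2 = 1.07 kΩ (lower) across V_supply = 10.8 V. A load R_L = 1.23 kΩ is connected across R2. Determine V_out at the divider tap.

R2 ‖ R_L = (1.07 × 1.23)/(1.07 + 1.23) = 0.5722 kΩ.
Voltage divider with the loaded lower leg: V_out = 10.8 × 0.5722/(20.7 + 0.5722) = 10.8 × 0.02690 = 0.2905 V.
(Unloaded it would be 0.531 V; the load pulls it down.)

V_out ≈ 0.291 V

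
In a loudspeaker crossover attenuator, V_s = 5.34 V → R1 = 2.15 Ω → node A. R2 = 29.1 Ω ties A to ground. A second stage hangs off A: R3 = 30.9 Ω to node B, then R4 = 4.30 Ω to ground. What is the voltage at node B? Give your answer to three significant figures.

V_B ≈ 0.575 V

Node A sees R2 in parallel with the series input of stage 2, R3 + R4 = 35.20 Ω.
Effective lower resistance at A: R2 ‖ 35.20 = 15.93 Ω.
First divider: V_A = V_s · 15.93/(2.15 + 15.93) = 4.705 V.
Stage 2 is unloaded, so V_B = V_A · R4/(R3+R4) = 4.705 × 4.30/35.20 = 0.5748 V.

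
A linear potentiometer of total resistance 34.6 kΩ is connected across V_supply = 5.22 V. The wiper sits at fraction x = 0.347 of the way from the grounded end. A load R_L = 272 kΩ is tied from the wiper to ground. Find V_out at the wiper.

Split the track: R_lower = x·R_p = 12.01 kΩ, R_upper = (1−x)·R_p = 22.59 kΩ.
R_L loads the lower segment: effective lower R = 11.50 kΩ.
Then V_out = V_supply · 11.50/(22.59 + 11.50) = 1.761 V.
(Unloaded: V_out = x·V_supply = 1.81 V.)

V_out ≈ 1.76 V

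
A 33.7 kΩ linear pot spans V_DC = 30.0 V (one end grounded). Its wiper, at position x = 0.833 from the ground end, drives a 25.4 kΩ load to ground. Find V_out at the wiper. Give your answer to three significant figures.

Lower segment x·R_p = 28.07 kΩ; upper segment (1−x)·R_p = 5.628 kΩ.
(x·R_p) ‖ R_L = 13.33 kΩ.
V_out = 30.0 × 13.33/(5.628 + 13.33) = 21.10 V.
(Unloaded: V_out = x·V_DC = 25.0 V.)

V_out ≈ 21.1 V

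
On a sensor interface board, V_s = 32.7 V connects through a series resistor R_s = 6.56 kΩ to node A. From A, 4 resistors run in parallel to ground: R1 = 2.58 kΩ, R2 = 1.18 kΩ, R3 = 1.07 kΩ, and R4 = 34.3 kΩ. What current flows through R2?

I ≈ 1.80 mA

Parallel bank: R_p = 1/(1/2.58 + 1/1.18 + 1/1.07 + 1/34.3) = 0.4548 kΩ.
V_A = 32.7 × 0.4548/7.015 = 2.120 V.
Branch current I = V_A/R2 = 2.120/1.18 = 1.797 mA.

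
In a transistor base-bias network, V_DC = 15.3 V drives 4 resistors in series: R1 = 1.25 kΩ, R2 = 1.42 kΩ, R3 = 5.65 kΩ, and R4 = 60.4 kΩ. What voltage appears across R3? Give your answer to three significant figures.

ΣR = 1.25 + 1.42 + 5.65 + 60.4 = 68.72 kΩ.
Voltage divider: V = V_DC · (5.650 / 68.72) = 15.3 × 0.08222 = 1.258 V.

V ≈ 1.26 V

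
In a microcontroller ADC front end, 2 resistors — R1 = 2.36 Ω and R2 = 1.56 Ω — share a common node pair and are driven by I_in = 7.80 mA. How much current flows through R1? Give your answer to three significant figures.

Two-branch current divider: I_k = I_in · R_other/(R_1 + R_2).
I(R1) = 7.80 × 1.56/(2.36 + 1.56) = 7.80 × 0.3980 = 3.104 mA.

I ≈ 3.10 mA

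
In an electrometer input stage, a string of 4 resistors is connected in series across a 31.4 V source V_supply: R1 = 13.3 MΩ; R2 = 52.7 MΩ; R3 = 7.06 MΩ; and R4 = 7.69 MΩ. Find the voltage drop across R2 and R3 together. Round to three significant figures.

V ≈ 23.2 V

Total series resistance ΣR = 13.3 + 52.7 + 7.06 + 7.69 = 80.75 MΩ.
R_{R2..R3} = 52.7 + 7.06 = 59.76 MΩ.
Voltage divider: V = V_supply · (59.76 / 80.75) = 31.4 × 0.7401 = 23.24 V.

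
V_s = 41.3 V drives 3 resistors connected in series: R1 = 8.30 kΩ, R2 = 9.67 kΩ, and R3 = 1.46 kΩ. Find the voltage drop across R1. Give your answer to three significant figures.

Series total: ΣR = 8.30 + 9.67 + 1.46 = 19.43 kΩ.
Voltage divider: V = V_s · (8.300 / 19.43) = 41.3 × 0.4272 = 17.64 V.

V ≈ 17.6 V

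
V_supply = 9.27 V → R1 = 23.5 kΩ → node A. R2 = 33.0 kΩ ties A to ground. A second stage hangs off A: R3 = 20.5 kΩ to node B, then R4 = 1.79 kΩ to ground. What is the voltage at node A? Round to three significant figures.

Node A sees R2 in parallel with the series input of stage 2, R3 + R4 = 22.29 kΩ.
Effective lower resistance at A: R2 ‖ 22.29 = 13.30 kΩ.
So V_A = 9.27 × 0.3615 = 3.351 V.

V_A ≈ 3.35 V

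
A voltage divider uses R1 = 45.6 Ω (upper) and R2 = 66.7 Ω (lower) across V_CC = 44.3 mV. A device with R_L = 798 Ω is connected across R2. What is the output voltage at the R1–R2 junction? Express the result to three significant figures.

V_out ≈ 25.4 mV

First combine the lower leg with the load: R2 ‖ R_L = 61.55 Ω.
Then V_out = V_CC · R2'/(R1 + R2') = 44.3 × 61.55/107.2 = 25.45 mV.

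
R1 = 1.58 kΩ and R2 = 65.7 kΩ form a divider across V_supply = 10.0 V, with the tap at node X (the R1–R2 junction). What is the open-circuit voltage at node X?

V_th ≈ 9.77 V

V_th is the unloaded tap voltage: V_supply · R2/(R1+R2) = 10.0 × 0.9765 = 9.765 V.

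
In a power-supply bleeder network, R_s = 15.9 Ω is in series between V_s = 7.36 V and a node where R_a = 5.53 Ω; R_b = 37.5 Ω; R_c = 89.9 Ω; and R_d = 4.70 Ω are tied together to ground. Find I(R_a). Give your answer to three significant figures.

I ≈ 0.169 A

Parallel bank: R_p = 1/(1/5.53 + 1/37.5 + 1/89.9 + 1/4.70) = 2.318 Ω.
Node voltage V_A = V_s · R_p/(R_s + R_p) = 7.36 × 0.1272 = 0.9365 V.
Branch current I = V_A/R_a = 0.9365/5.53 = 0.1693 A.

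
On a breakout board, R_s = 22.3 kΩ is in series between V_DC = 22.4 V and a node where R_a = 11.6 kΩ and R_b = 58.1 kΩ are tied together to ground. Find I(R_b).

I ≈ 0.117 mA

Equivalent of the parallel group: R_p = 9.669 kΩ.
V_A by voltage divider: V_A = 22.4 × 9.669/(22.3 + 9.669) = 6.775 V.
I(R_b) = V_A / R_b = 6.775/58.1 = 0.1166 mA.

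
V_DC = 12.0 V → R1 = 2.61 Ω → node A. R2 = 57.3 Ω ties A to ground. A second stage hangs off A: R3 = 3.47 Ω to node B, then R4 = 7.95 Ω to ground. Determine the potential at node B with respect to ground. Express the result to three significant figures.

V_B ≈ 6.56 V

The second stage (R3 + R4 = 11.42 Ω) loads node A in parallel with R2.
Effective lower resistance at A: R2 ‖ 11.42 = 9.522 Ω.
V_A = 12.0 × 9.522/(2.61 + 9.522) = 9.418 V.
Stage 2 is unloaded, so V_B = V_A · R4/(R3+R4) = 9.418 × 7.95/11.42 = 6.557 V.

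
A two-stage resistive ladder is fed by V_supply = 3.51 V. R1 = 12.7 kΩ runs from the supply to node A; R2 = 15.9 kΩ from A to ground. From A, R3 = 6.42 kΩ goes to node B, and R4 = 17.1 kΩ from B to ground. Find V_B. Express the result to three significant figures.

The second stage (R3 + R4 = 23.52 kΩ) loads node A in parallel with R2.
Effective lower resistance at A: R2 ‖ 23.52 = 9.487 kΩ.
V_A = 3.51 × 9.487/(12.7 + 9.487) = 1.501 V.
V_B = V_A × 0.7270 = 1.091 V.

V_B ≈ 1.09 V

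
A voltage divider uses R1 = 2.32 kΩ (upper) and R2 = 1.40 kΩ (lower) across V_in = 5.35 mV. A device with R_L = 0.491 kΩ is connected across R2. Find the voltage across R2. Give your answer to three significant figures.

V_out ≈ 0.725 mV

The load sits in parallel with R2, giving an effective lower resistance R2' = R2·R_L/(R2+R_L) = 0.3635 kΩ.
Now apply the divider: V_out = 5.35 × 0.1355 = 0.7247 mV.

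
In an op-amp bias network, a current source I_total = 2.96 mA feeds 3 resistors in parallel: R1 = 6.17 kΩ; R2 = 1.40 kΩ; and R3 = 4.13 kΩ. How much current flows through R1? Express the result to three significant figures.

ΣG = 1/6.17 + 1/1.40 + 1/4.13 = 1.118.
Current divider: I(R1) = I_total · G_k/ΣG = 2.96 × (0.1621/1.118) = 2.96 × 0.1449 = 0.4289 mA.

I ≈ 0.429 mA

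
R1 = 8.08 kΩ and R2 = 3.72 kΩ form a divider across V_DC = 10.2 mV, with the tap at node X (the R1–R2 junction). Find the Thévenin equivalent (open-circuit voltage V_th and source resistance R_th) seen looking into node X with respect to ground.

Open-circuit (no load on X): V_th = V_DC · R2/(R1 + R2) = 10.2 × 3.72/(8.080 + 3.72) = 3.216 mV.
With V_DC suppressed (replaced by a short), R_th = R1 ‖ R2 = (8.080 × 3.72)/(8.080 + 3.72) = 2.547 kΩ.

V_th ≈ 3.22 mV, R_th ≈ 2.55 kΩ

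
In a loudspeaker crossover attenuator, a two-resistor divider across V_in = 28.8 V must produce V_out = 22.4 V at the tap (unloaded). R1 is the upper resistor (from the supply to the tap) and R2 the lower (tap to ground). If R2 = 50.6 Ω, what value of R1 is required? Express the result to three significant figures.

R1 ≈ 14.5 Ω

Required fraction k = V_out/V_in = 0.7778.
Rearranging, R1 = R2·(1−k)/k = 50.6 × 0.2857 = 14.46 Ω.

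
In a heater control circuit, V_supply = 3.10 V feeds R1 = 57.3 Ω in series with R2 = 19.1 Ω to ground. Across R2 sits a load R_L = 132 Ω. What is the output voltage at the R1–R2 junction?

V_out ≈ 0.699 V

R2 ‖ R_L = (19.1 × 132)/(19.1 + 132) = 16.69 Ω.
Now apply the divider: V_out = 3.10 × 0.2255 = 0.6991 V.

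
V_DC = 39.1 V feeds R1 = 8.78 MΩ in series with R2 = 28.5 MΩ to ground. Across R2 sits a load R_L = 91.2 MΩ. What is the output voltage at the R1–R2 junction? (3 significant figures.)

V_out ≈ 27.8 V

The load sits in parallel with R2, giving an effective lower resistance R2' = R2·R_L/(R2+R_L) = 21.71 MΩ.
Then V_out = V_DC · R2'/(R1 + R2') = 39.1 × 21.71/30.49 = 27.84 V.
(Unloaded it would be 29.9 V; the load pulls it down.)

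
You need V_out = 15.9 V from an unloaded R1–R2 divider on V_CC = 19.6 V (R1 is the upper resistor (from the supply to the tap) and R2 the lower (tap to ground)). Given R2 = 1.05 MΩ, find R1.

Required fraction k = V_out/V_CC = 0.8112.
So R1 = R2 · (V_CC/V_out − 1) = 1.05 × (19.6/15.9 − 1) = 1.05 × 0.2327 = 0.2443 MΩ.

R1 ≈ 0.244 MΩ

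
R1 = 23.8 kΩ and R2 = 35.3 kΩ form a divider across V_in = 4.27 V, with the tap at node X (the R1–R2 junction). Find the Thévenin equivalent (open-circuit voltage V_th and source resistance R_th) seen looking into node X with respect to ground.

With X open, the divider is unloaded: V_th = 4.27 × 35.3/59.10 = 2.550 V.
Looking into X with the source shorted: R_th = R1·R2/(R1+R2) = 23.80 × 35.3/59.10 = 14.22 kΩ.

V_th ≈ 2.55 V, R_th ≈ 14.2 kΩ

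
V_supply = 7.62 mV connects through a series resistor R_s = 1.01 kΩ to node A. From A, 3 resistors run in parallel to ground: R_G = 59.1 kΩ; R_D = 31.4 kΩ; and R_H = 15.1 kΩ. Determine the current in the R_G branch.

Parallel bank: R_p = 1/(1/59.1 + 1/31.4 + 1/15.1) = 8.696 kΩ.
V_A by voltage divider: V_A = 7.62 × 8.696/(1.01 + 8.696) = 6.827 mV.
Branch current I = V_A/R_G = 6.827/59.1 = 0.1155 µA.

I ≈ 0.116 µA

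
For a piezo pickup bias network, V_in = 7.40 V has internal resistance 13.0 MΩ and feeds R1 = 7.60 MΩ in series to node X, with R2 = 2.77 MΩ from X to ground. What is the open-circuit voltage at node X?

R1' = 13.0 + 7.60 = 20.60 MΩ (source resistance + R1).
Open-circuit (no load on X): V_th = V_in · R2/(R1' + R2) = 7.40 × 2.77/(20.60 + 2.77) = 0.8771 V.

V_th ≈ 0.877 V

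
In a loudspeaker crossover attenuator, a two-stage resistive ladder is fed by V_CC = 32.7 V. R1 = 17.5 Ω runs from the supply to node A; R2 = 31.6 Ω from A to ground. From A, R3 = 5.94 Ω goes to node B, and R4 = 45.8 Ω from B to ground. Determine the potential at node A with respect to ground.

The second stage (R3 + R4 = 51.74 Ω) loads node A in parallel with R2.
Effective lower resistance at A: R2 ‖ 51.74 = 19.62 Ω.
So V_A = 32.7 × 0.5285 = 17.28 V.

V_A ≈ 17.3 V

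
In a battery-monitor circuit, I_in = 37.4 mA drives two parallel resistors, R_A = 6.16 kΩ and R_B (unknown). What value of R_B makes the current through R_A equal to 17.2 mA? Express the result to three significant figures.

In a two-way split, I_A/I_in = R_B/(R_A + R_B).
17.2/37.4 = R_B/(R_A + R_B) → R_B = R_A · (0.4599)/(1 − 0.4599) = 6.16 × 0.8515 = 5.245 kΩ.

R_B ≈ 5.25 kΩ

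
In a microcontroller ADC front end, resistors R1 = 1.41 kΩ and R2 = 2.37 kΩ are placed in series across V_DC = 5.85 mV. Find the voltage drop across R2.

V ≈ 3.67 mV

ΣR = 1.41 + 2.37 = 3.780 kΩ.
Voltage divider: V = V_DC · (2.370 / 3.780) = 5.85 × 0.6270 = 3.668 mV.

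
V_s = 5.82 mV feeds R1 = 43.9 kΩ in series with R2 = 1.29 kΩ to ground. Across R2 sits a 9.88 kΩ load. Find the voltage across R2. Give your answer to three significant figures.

The load sits in parallel with R2, giving an effective lower resistance R2' = R2·R_L/(R2+R_L) = 1.141 kΩ.
Voltage divider with the loaded lower leg: V_out = 5.82 × 1.141/(43.9 + 1.141) = 5.82 × 0.02533 = 0.1474 mV.
(Unloaded it would be 0.166 mV; the load pulls it down.)

V_out ≈ 0.147 mV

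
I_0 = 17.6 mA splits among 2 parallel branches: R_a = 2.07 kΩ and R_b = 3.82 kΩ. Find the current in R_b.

I ≈ 6.19 mA

Two-branch current divider: I_k = I_0 · R_other/(R_1 + R_2).
So I = 17.6 × 2.07/5.890 = 6.185 mA.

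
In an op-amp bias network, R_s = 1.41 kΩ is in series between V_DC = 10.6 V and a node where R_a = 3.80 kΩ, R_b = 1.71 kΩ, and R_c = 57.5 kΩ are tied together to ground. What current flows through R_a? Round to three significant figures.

Parallel bank: R_p = 1/(1/3.80 + 1/1.71 + 1/57.5) = 1.156 kΩ.
V_A = 10.6 × 1.156/2.566 = 4.774 V.
Branch current I = V_A/R_a = 4.774/3.80 = 1.256 mA.
(Check via current divider: I_total = 4.132 mA; share G_k/ΣG = 0.3041 → same result.)

I ≈ 1.26 mA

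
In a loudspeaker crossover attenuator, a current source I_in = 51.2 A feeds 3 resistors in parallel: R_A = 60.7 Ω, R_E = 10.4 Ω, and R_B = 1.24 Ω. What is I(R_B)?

I ≈ 44.9 A

ΣG = 1/60.7 + 1/10.4 + 1/1.24 = 0.9191.
R_B takes the fraction G_k/ΣG = 0.8065/0.9191 = 0.8775, so I = 51.2 × 0.8775 = 44.93 A.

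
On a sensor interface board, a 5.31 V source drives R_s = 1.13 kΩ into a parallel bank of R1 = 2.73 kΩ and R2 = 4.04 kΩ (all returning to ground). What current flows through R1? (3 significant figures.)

I ≈ 1.15 mA

Parallel bank: R_p = 1/(1/2.73 + 1/4.04) = 1.629 kΩ.
Node voltage V_A = V_s · R_p/(R_s + R_p) = 5.31 × 0.5905 = 3.135 V.
I(R1) = V_A / R1 = 3.135/2.73 = 1.148 mA.
(Check via current divider: I_total = 1.925 mA; share G_k/ΣG = 0.5968 → same result.)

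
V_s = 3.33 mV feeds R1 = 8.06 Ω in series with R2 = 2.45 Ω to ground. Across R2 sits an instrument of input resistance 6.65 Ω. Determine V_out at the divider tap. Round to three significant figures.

R2 ‖ R_L = (2.45 × 6.65)/(2.45 + 6.65) = 1.790 Ω.
Now apply the divider: V_out = 3.33 × 0.1818 = 0.6053 mV.

V_out ≈ 0.605 mV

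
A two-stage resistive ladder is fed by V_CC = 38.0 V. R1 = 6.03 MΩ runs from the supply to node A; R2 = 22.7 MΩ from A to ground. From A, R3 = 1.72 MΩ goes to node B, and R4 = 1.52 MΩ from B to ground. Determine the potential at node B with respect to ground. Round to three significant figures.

Node A sees R2 in parallel with the series input of stage 2, R3 + R4 = 3.240 MΩ.
R2 ‖ (R3+R4) = 2.835 MΩ.
So V_A = 38.0 × 0.3198 = 12.15 V.
Stage 2 is unloaded, so V_B = V_A · R4/(R3+R4) = 12.15 × 1.52/3.240 = 5.701 V.

V_B ≈ 5.70 V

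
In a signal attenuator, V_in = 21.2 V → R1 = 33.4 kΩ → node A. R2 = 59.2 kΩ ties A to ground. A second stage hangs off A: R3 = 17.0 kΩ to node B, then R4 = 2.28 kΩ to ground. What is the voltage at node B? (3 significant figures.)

Node A sees R2 in parallel with the series input of stage 2, R3 + R4 = 19.28 kΩ.
Effective lower resistance at A: R2 ‖ 19.28 = 14.54 kΩ.
So V_A = 21.2 × 0.3033 = 6.431 V.
Stage 2 is unloaded, so V_B = V_A · R4/(R3+R4) = 6.431 × 2.28/19.28 = 0.7605 V.

V_B ≈ 0.761 V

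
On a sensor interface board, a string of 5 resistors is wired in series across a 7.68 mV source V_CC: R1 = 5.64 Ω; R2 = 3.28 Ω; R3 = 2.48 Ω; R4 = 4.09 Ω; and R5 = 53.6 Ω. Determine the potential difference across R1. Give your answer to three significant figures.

Total series resistance ΣR = 5.64 + 3.28 + 2.48 + 4.09 + 53.6 = 69.09 Ω.
V = V_CC · R/ΣR = 7.68 × 0.08163 = 0.6269 mV.

V ≈ 0.627 mV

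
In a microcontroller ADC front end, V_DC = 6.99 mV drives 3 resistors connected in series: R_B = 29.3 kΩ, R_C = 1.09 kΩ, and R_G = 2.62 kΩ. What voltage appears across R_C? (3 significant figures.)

Total series resistance ΣR = 29.3 + 1.09 + 2.62 = 33.01 kΩ.
Voltage divider: V = V_DC · (1.090 / 33.01) = 6.99 × 0.03302 = 0.2308 mV.

V ≈ 0.231 mV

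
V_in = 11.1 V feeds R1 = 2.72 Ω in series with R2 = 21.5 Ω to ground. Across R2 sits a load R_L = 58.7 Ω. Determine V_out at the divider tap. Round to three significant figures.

V_out ≈ 9.46 V

The load sits in parallel with R2, giving an effective lower resistance R2' = R2·R_L/(R2+R_L) = 15.74 Ω.
Voltage divider with the loaded lower leg: V_out = 11.1 × 15.74/(2.72 + 15.74) = 11.1 × 0.8526 = 9.464 V.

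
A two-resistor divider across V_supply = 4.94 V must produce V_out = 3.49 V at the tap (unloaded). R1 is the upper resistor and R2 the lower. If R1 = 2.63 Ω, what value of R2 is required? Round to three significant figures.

R2 ≈ 6.33 Ω

The divider ratio is R2/(R1+R2) = 3.49/4.94 = 0.7065.
Rearranging, R2 = R1·k/(1−k) = 2.63 × 2.407 = 6.330 Ω.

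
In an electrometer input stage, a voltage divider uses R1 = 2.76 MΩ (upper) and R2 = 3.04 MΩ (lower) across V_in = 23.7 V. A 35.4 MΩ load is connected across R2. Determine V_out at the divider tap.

The load sits in parallel with R2, giving an effective lower resistance R2' = R2·R_L/(R2+R_L) = 2.800 MΩ.
Voltage divider with the loaded lower leg: V_out = 23.7 × 2.800/(2.76 + 2.800) = 23.7 × 0.5036 = 11.93 V.

V_out ≈ 11.9 V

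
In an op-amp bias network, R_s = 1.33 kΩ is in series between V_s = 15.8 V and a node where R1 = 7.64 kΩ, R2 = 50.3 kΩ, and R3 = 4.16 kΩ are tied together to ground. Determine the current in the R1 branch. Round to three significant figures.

I ≈ 1.36 mA

Combine the parallel branches: R_p = (1/7.64 + 1/50.3 + 1/4.16)⁻¹ = 2.557 kΩ.
V_A = 15.8 × 2.557/3.887 = 10.39 V.
I(R1) = V_A / R1 = 10.39/7.64 = 1.360 mA.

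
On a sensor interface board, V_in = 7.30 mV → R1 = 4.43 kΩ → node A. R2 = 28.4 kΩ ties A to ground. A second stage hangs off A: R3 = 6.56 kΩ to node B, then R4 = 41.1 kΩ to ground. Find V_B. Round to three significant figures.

Looking into the second stage from A: R3 + R4 = 47.66 kΩ appears in parallel with R2.
R2 ‖ (R3+R4) = 17.80 kΩ.
V_A = 7.30 × 17.80/(4.43 + 17.80) = 5.845 mV.
Stage 2 is unloaded, so V_B = V_A · R4/(R3+R4) = 5.845 × 41.1/47.66 = 5.040 mV.

V_B ≈ 5.04 mV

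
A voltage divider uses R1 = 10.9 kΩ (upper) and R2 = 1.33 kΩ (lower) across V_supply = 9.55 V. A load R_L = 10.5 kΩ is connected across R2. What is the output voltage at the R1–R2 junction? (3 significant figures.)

V_out ≈ 0.933 V

R2 ‖ R_L = (1.33 × 10.5)/(1.33 + 10.5) = 1.180 kΩ.
Now apply the divider: V_out = 9.55 × 0.09772 = 0.9332 V.
(Unloaded it would be 1.04 V; the load pulls it down.)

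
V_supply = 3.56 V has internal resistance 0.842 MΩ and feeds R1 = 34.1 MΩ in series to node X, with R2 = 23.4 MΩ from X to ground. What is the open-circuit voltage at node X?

V_th ≈ 1.43 V

R1' = 0.842 + 34.1 = 34.94 MΩ (source resistance + R1).
V_th is the unloaded tap voltage: V_supply · R2/(R1'+R2) = 3.56 × 0.4011 = 1.428 V.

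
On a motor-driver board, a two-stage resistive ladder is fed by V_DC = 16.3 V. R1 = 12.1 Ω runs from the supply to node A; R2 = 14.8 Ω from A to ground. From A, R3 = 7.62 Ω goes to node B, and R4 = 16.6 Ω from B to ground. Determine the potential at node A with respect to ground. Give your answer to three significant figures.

Node A sees R2 in parallel with the series input of stage 2, R3 + R4 = 24.22 Ω.
R2 ‖ (R3+R4) = 9.186 Ω.
So V_A = 16.3 × 0.4316 = 7.034 V.

V_A ≈ 7.03 V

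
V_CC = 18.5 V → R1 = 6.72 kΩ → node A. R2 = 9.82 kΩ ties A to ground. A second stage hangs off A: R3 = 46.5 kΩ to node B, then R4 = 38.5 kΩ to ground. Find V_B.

Looking into the second stage from A: R3 + R4 = 85.00 kΩ appears in parallel with R2.
R2 ‖ (R3+R4) = 8.803 kΩ.
So V_A = 18.5 × 0.5671 = 10.49 V.
Stage 2 is unloaded, so V_B = V_A · R4/(R3+R4) = 10.49 × 38.5/85.00 = 4.752 V.

V_B ≈ 4.75 V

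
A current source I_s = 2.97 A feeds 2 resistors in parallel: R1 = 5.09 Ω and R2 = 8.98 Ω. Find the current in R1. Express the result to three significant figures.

Two-branch current divider: I_k = I_s · R_other/(R_1 + R_2).
I(R1) = 2.97 × 8.98/(5.09 + 8.98) = 2.97 × 0.6382 = 1.896 A.

I ≈ 1.90 A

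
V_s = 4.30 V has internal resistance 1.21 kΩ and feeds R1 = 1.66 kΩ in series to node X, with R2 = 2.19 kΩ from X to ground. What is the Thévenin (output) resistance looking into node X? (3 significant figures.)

R1' = 1.21 + 1.66 = 2.870 kΩ (source resistance + R1).
Looking into X with the source shorted: R_th = R1'·R2/(R1'+R2) = 2.870 × 2.19/5.060 = 1.242 kΩ.

R_th ≈ 1.24 kΩ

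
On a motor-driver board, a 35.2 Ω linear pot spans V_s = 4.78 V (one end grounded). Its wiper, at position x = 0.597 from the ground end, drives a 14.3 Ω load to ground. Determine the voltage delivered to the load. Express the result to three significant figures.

The pot divides into 14.19 Ω above the wiper and 21.01 Ω below.
Lower segment in parallel with the load: 21.01 ‖ 14.3 = 8.509 Ω.
V_out = 4.78 × 8.509/(14.19 + 8.509) = 1.792 V.

V_out ≈ 1.79 V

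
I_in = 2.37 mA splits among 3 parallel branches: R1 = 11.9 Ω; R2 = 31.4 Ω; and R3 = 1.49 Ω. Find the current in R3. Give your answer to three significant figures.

I ≈ 2.02 mA

ΣG = 1/11.9 + 1/31.4 + 1/1.49 = 0.7870.
R3 takes the fraction G_k/ΣG = 0.6711/0.7870 = 0.8528, so I = 2.37 × 0.8528 = 2.021 mA.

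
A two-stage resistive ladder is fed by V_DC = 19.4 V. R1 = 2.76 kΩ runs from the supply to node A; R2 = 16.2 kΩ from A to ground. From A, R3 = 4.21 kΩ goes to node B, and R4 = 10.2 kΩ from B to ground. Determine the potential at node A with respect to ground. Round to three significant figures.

V_A ≈ 14.2 V

Looking into the second stage from A: R3 + R4 = 14.41 kΩ appears in parallel with R2.
Effective lower resistance at A: R2 ‖ 14.41 = 7.626 kΩ.
So V_A = 19.4 × 0.7343 = 14.24 V.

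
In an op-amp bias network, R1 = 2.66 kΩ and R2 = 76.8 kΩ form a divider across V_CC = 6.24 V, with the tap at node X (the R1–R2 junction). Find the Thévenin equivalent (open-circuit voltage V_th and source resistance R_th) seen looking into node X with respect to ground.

V_th ≈ 6.03 V, R_th ≈ 2.57 kΩ

Open-circuit (no load on X): V_th = V_CC · R2/(R1 + R2) = 6.24 × 76.8/(2.660 + 76.8) = 6.031 V.
Looking into X with the source shorted: R_th = R1·R2/(R1+R2) = 2.660 × 76.8/79.46 = 2.571 kΩ.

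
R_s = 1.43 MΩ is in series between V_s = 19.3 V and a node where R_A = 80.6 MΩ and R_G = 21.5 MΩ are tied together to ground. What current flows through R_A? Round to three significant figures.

I ≈ 0.221 µA

Parallel bank: R_p = 1/(1/80.6 + 1/21.5) = 16.97 MΩ.
V_A by voltage divider: V_A = 19.3 × 16.97/(1.43 + 16.97) = 17.80 V.
I(R_A) = V_A / R_A = 17.80/80.6 = 0.2208 µA.
(Equivalently: I_total = 1.049 µA, then current-divider fraction G_k/ΣG = 0.2106.)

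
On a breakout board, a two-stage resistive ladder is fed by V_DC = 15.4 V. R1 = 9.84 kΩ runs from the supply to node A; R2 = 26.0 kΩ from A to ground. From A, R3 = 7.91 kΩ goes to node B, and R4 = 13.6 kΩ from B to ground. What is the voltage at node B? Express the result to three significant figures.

The second stage (R3 + R4 = 21.51 kΩ) loads node A in parallel with R2.
R2 ‖ (R3+R4) = 11.77 kΩ.
V_A = 15.4 × 11.77/(9.84 + 11.77) = 8.388 V.
Then the unloaded second divider: V_B = V_A × R4/(R3+R4) = 8.388 × 0.6323 = 5.304 V.

V_B ≈ 5.30 V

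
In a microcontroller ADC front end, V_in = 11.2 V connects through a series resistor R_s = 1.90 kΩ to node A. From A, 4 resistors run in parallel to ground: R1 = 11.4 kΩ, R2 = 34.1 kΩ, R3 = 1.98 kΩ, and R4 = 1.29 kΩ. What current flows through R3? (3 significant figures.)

Combine the parallel branches: R_p = (1/11.4 + 1/34.1 + 1/1.98 + 1/1.29)⁻¹ = 0.7157 kΩ.
Node voltage V_A = V_in · R_p/(R_s + R_p) = 11.2 × 0.2736 = 3.064 V.
Branch current I = V_A/R3 = 3.064/1.98 = 1.548 mA.

I ≈ 1.55 mA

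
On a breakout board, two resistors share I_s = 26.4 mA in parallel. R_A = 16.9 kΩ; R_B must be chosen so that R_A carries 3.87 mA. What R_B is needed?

The fraction through R_A equals R_B/(R_A+R_B).
3.87/26.4 = R_B/(R_A + R_B) → R_B = R_A · (0.1466)/(1 − 0.1466) = 16.9 × 0.1718 = 2.903 kΩ.

R_B ≈ 2.90 kΩ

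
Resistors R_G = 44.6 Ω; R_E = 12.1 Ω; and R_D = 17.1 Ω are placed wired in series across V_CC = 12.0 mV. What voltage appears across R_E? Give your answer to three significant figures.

ΣR = 44.6 + 12.1 + 17.1 = 73.80 Ω.
Voltage divider: V = V_CC · (12.10 / 73.80) = 12.0 × 0.1640 = 1.967 mV.

V ≈ 1.97 mV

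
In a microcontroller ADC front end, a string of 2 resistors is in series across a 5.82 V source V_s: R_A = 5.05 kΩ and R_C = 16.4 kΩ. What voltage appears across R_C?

V ≈ 4.45 V

ΣR = 5.05 + 16.4 = 21.45 kΩ.
V = V_s · R/ΣR = 5.82 × 0.7646 = 4.450 V.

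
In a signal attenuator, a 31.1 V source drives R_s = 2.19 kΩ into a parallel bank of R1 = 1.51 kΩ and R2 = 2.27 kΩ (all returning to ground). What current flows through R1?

I ≈ 6.03 mA

Combine the parallel branches: R_p = (1/1.51 + 1/2.27)⁻¹ = 0.9068 kΩ.
V_A by voltage divider: V_A = 31.1 × 0.9068/(2.19 + 0.9068) = 9.107 V.
I(R1) = V_A / R1 = 9.107/1.51 = 6.031 mA.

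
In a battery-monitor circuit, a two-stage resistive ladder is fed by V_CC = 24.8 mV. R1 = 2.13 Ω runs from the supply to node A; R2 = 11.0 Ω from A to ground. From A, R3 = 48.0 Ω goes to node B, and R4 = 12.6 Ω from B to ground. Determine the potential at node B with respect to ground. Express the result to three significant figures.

Looking into the second stage from A: R3 + R4 = 60.60 Ω appears in parallel with R2.
Effective lower resistance at A: R2 ‖ 60.60 = 9.310 Ω.
So V_A = 24.8 × 0.8138 = 20.18 mV.
Then the unloaded second divider: V_B = V_A × R4/(R3+R4) = 20.18 × 0.2079 = 4.196 mV.

V_B ≈ 4.20 mV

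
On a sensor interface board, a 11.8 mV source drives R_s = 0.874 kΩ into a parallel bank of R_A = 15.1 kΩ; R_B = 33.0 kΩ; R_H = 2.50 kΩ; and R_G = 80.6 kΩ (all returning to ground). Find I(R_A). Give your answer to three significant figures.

Equivalent of the parallel group: R_p = 1.965 kΩ.
V_A by voltage divider: V_A = 11.8 × 1.965/(0.874 + 1.965) = 8.167 mV.
I(R_A) = V_A / R_A = 8.167/15.1 = 0.5409 µA.

I ≈ 0.541 µA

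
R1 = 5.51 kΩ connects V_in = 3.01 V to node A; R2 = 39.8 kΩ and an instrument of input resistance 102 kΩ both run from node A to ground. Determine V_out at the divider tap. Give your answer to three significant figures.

V_out ≈ 2.52 V

First combine the lower leg with the load: R2 ‖ R_L = 28.63 kΩ.
Then V_out = V_in · R2'/(R1 + R2') = 3.01 × 28.63/34.14 = 2.524 V.
(Unloaded it would be 2.64 V; the load pulls it down.)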